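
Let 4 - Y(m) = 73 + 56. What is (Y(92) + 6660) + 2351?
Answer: 8886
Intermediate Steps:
Y(m) = -125 (Y(m) = 4 - (73 + 56) = 4 - 1*129 = 4 - 129 = -125)
(Y(92) + 6660) + 2351 = (-125 + 6660) + 2351 = 6535 + 2351 = 8886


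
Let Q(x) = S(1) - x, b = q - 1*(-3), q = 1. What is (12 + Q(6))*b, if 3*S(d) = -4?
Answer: 56/3 ≈ 18.667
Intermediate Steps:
S(d) = -4/3 (S(d) = (1/3)*(-4) = -4/3)
b = 4 (b = 1 - 1*(-3) = 1 + 3 = 4)
Q(x) = -4/3 - x
(12 + Q(6))*b = (12 + (-4/3 - 1*6))*4 = (12 + (-4/3 - 6))*4 = (12 - 22/3)*4 = (14/3)*4 = 56/3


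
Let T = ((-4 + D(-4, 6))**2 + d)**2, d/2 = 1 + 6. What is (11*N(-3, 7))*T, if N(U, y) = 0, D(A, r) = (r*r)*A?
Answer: 0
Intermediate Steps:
D(A, r) = A*r**2 (D(A, r) = r**2*A = A*r**2)
d = 14 (d = 2*(1 + 6) = 2*7 = 14)
T = 480398724 (T = ((-4 - 4*6**2)**2 + 14)**2 = ((-4 - 4*36)**2 + 14)**2 = ((-4 - 144)**2 + 14)**2 = ((-148)**2 + 14)**2 = (21904 + 14)**2 = 21918**2 = 480398724)
(11*N(-3, 7))*T = (11*0)*480398724 = 0*480398724 = 0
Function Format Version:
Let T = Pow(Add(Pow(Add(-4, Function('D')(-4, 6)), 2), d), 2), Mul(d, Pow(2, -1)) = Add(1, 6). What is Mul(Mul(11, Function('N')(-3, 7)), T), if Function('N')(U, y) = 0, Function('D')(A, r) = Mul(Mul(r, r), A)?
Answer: 0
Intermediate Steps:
Function('D')(A, r) = Mul(A, Pow(r, 2)) (Function('D')(A, r) = Mul(Pow(r, 2), A) = Mul(A, Pow(r, 2)))
d = 14 (d = Mul(2, Add(1, 6)) = Mul(2, 7) = 14)
T = 480398724 (T = Pow(Add(Pow(Add(-4, Mul(-4, Pow(6, 2))), 2), 14), 2) = Pow(Add(Pow(Add(-4, Mul(-4, 36)), 2), 14), 2) = Pow(Add(Pow(Add(-4, -144), 2), 14), 2) = Pow(Add(Pow(-148, 2), 14), 2) = Pow(Add(21904, 14), 2) = Pow(21918, 2) = 480398724)
Mul(Mul(11, Function('N')(-3, 7)), T) = Mul(Mul(11, 0), 480398724) = Mul(0, 480398724) = 0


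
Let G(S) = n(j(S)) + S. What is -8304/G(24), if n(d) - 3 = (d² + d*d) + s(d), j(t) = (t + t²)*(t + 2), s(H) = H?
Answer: -2768/162245209 ≈ -1.7061e-5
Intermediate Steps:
j(t) = (2 + t)*(t + t²) (j(t) = (t + t²)*(2 + t) = (2 + t)*(t + t²))
n(d) = 3 + d + 2*d² (n(d) = 3 + ((d² + d*d) + d) = 3 + ((d² + d²) + d) = 3 + (2*d² + d) = 3 + (d + 2*d²) = 3 + d + 2*d²)
G(S) = 3 + S + S*(2 + S² + 3*S) + 2*S²*(2 + S² + 3*S)² (G(S) = (3 + S*(2 + S² + 3*S) + 2*(S*(2 + S² + 3*S))²) + S = (3 + S*(2 + S² + 3*S) + 2*(S²*(2 + S² + 3*S)²)) + S = (3 + S*(2 + S² + 3*S) + 2*S²*(2 + S² + 3*S)²) + S = 3 + S + S*(2 + S² + 3*S) + 2*S²*(2 + S² + 3*S)²)
-8304/G(24) = -8304/(3 + 24 + 24*(2 + 24² + 3*24) + 2*24²*(2 + 24² + 3*24)²) = -8304/(3 + 24 + 24*(2 + 576 + 72) + 2*576*(2 + 576 + 72)²) = -8304/(3 + 24 + 24*650 + 2*576*650²) = -8304/(3 + 24 + 15600 + 2*576*422500) = -8304/(3 + 24 + 15600 + 486720000) = -8304/486735627 = -8304*1/486735627 = -2768/162245209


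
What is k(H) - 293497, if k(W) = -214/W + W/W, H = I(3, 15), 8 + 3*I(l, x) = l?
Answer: -1466838/5 ≈ -2.9337e+5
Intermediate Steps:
I(l, x) = -8/3 + l/3
H = -5/3 (H = -8/3 + (1/3)*3 = -8/3 + 1 = -5/3 ≈ -1.6667)
k(W) = 1 - 214/W (k(W) = -214/W + 1 = 1 - 214/W)
k(H) - 293497 = (-214 - 5/3)/(-5/3) - 293497 = -3/5*(-647/3) - 293497 = 647/5 - 293497 = -1466838/5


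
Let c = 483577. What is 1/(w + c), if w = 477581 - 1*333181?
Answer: 1/627977 ≈ 1.5924e-6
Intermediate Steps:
w = 144400 (w = 477581 - 333181 = 144400)
1/(w + c) = 1/(144400 + 483577) = 1/627977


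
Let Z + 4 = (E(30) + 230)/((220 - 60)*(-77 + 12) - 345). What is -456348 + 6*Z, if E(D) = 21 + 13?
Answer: -4903718724/10745 ≈ -4.5637e+5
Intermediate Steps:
E(D) = 34
Z = -43244/10745 (Z = -4 + (34 + 230)/((220 - 60)*(-77 + 12) - 345) = -4 + 264/(160*(-65) - 345) = -4 + 264/(-10400 - 345) = -4 + 264/(-10745) = -4 + 264*(-1/10745) = -4 - 264/10745 = -43244/10745 ≈ -4.0246)
-456348 + 6*Z = -456348 + 6*(-43244/10745) = -456348 - 259464/10745 = -4903718724/10745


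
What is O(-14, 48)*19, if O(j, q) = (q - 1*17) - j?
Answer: 855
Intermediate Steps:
O(j, q) = -17 + q - j (O(j, q) = (q - 17) - j = (-17 + q) - j = -17 + q - j)
O(-14, 48)*19 = (-17 + 48 - 1*(-14))*19 = (-17 + 48 + 14)*19 = 45*19 = 855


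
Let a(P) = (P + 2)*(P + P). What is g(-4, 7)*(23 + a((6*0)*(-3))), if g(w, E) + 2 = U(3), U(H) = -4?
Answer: -138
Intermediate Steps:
a(P) = 2*P*(2 + P) (a(P) = (2 + P)*(2*P) = 2*P*(2 + P))
g(w, E) = -6 (g(w, E) = -2 - 4 = -6)
g(-4, 7)*(23 + a((6*0)*(-3))) = -6*(23 + 2*((6*0)*(-3))*(2 + (6*0)*(-3))) = -6*(23 + 2*(0*(-3))*(2 + 0*(-3))) = -6*(23 + 2*0*(2 + 0)) = -6*(23 + 2*0*2) = -6*(23 + 0) = -6*23 = -138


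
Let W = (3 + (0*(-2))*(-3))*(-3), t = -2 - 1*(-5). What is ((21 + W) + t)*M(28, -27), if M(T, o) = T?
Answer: 420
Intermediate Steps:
t = 3 (t = -2 + 5 = 3)
W = -9 (W = (3 + 0*(-3))*(-3) = (3 + 0)*(-3) = 3*(-3) = -9)
((21 + W) + t)*M(28, -27) = ((21 - 9) + 3)*28 = (12 + 3)*28 = 15*28 = 420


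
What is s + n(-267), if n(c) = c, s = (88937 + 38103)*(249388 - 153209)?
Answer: 12218579893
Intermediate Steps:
s = 12218580160 (s = 127040*96179 = 12218580160)
s + n(-267) = 12218580160 - 267 = 12218579893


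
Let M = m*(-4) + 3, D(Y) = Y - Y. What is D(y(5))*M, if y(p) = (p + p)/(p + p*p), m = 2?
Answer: 0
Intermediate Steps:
y(p) = 2*p/(p + p²) (y(p) = (2*p)/(p + p²) = 2*p/(p + p²))
D(Y) = 0
M = -5 (M = 2*(-4) + 3 = -8 + 3 = -5)
D(y(5))*M = 0*(-5) = 0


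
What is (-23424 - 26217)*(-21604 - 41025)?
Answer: 3108966189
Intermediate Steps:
(-23424 - 26217)*(-21604 - 41025) = -49641*(-62629) = 3108966189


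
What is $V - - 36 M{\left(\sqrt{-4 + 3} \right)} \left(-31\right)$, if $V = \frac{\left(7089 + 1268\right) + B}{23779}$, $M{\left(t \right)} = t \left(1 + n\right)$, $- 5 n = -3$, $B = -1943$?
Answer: $\frac{6414}{23779} - \frac{8928 i}{5} \approx 0.26973 - 1785.6 i$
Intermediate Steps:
$n = \frac{3}{5}$ ($n = \left(- \frac{1}{5}\right) \left(-3\right) = \frac{3}{5} \approx 0.6$)
$M{\left(t \right)} = \frac{8 t}{5}$ ($M{\left(t \right)} = t \left(1 + \frac{3}{5}\right) = t \frac{8}{5} = \frac{8 t}{5}$)
$V = \frac{6414}{23779}$ ($V = \frac{\left(7089 + 1268\right) - 1943}{23779} = \left(8357 - 1943\right) \frac{1}{23779} = 6414 \cdot \frac{1}{23779} = \frac{6414}{23779} \approx 0.26973$)
$V - - 36 M{\left(\sqrt{-4 + 3} \right)} \left(-31\right) = \frac{6414}{23779} - - 36 \frac{8 \sqrt{-4 + 3}}{5} \left(-31\right) = \frac{6414}{23779} - - 36 \frac{8 \sqrt{-1}}{5} \left(-31\right) = \frac{6414}{23779} - - 36 \frac{8 i}{5} \left(-31\right) = \frac{6414}{23779} - - \frac{288 i}{5} \left(-31\right) = \frac{6414}{23779} - \frac{8928 i}{5}$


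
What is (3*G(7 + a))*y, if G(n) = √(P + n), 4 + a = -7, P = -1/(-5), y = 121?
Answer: 363*I*√95/5 ≈ 707.62*I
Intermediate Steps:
P = ⅕ (P = -1*(-⅕) = ⅕ ≈ 0.20000)
a = -11 (a = -4 - 7 = -11)
G(n) = √(⅕ + n)
(3*G(7 + a))*y = (3*(√(5 + 25*(7 - 11))/5))*121 = (3*(√(5 + 25*(-4))/5))*121 = (3*(√(5 - 100)/5))*121 = (3*(√(-95)/5))*121 = (3*((I*√95)/5))*121 = (3*(I*√95/5))*121 = (3*I*√95/5)*121 = 363*I*√95/5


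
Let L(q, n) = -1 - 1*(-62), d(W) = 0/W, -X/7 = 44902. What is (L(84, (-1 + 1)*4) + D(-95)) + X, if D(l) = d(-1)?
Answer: -314253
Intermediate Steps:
X = -314314 (X = -7*44902 = -314314)
d(W) = 0
D(l) = 0
L(q, n) = 61 (L(q, n) = -1 + 62 = 61)
(L(84, (-1 + 1)*4) + D(-95)) + X = (61 + 0) - 314314 = 61 - 314314 = -314253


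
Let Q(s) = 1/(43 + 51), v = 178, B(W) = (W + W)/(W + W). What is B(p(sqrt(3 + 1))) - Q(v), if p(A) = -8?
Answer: 93/94 ≈ 0.98936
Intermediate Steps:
B(W) = 1 (B(W) = (2*W)/((2*W)) = (2*W)*(1/(2*W)) = 1)
Q(s) = 1/94
B(p(sqrt(3 + 1))) - Q(v) = 1 - 1*1/94 = 1 - 1/94 = 93/94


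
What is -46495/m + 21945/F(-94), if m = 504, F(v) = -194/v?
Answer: 515323145/48888 ≈ 10541.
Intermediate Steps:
-46495/m + 21945/F(-94) = -46495/504 + 21945/((-194/(-94))) = -46495*1/504 + 21945/((-194*(-1/94))) = -46495/504 + 21945/(97/47) = -46495/504 + 21945*(47/97) = -46495/504 + 1031415/97 = 515323145/48888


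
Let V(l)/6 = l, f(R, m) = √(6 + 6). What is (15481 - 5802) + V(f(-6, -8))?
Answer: 9679 + 12*√3 ≈ 9699.8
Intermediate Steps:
f(R, m) = 2*√3 (f(R, m) = √12 = 2*√3)
V(l) = 6*l
(15481 - 5802) + V(f(-6, -8)) = (15481 - 5802) + 6*(2*√3) = 9679 + 12*√3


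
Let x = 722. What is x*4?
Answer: 2888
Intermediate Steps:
x*4 = 722*4 = 2888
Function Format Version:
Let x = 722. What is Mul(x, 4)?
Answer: 2888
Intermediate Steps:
Mul(x, 4) = Mul(722, 4) = 2888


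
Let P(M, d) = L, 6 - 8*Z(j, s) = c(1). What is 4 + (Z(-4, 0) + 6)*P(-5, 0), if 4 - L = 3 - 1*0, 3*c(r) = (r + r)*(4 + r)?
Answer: 31/3 ≈ 10.333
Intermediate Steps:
c(r) = 2*r*(4 + r)/3 (c(r) = ((r + r)*(4 + r))/3 = ((2*r)*(4 + r))/3 = (2*r*(4 + r))/3 = 2*r*(4 + r)/3)
Z(j, s) = ⅓ (Z(j, s) = ¾ - (4 + 1)/12 = ¾ - 5/12 = ⅓)
L = 1 (L = 4 - (3 - 1*0) = 4 - (3 + 0) = 4 - 1*3 = 4 - 3 = 1)
P(M, d) = 1
4 + (Z(-4, 0) + 6)*P(-5, 0) = 4 + (⅓ + 6)*1 = 4 + (19/3)*1 = 4 + 19/3 = 31/3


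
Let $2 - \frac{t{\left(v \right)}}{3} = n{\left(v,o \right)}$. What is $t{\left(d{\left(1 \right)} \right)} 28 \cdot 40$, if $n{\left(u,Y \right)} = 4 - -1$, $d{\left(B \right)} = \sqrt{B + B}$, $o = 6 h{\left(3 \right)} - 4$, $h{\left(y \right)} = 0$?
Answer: $-10080$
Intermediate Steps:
$o = -4$ ($o = 6 \cdot 0 - 4 = 0 - 4 = -4$)
$d{\left(B \right)} = \sqrt{2} \sqrt{B}$ ($d{\left(B \right)} = \sqrt{2 B} = \sqrt{2} \sqrt{B}$)
$n{\left(u,Y \right)} = 5$ ($n{\left(u,Y \right)} = 4 + 1 = 5$)
$t{\left(v \right)} = -9$ ($t{\left(v \right)} = 6 - 15 = -9$)
$t{\left(d{\left(1 \right)} \right)} 28 \cdot 40 = \left(-9\right) 28 \cdot 40 = \left(-252\right) 40 = -10080$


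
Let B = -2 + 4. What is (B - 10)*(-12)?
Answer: 96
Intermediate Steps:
B = 2
(B - 10)*(-12) = (2 - 10)*(-12) = -8*(-12) = 96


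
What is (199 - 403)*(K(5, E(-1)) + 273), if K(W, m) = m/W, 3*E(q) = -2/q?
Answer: -278596/5 ≈ -55719.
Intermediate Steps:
E(q) = -2/(3*q) (E(q) = (-2/q)/3 = -2/(3*q))
(199 - 403)*(K(5, E(-1)) + 273) = (199 - 403)*(-2/3/(-1)/5 + 273) = -204*(-2/3*(-1)*(1/5) + 273) = -204*((2/3)*(1/5) + 273) = -204*(2/15 + 273) = -204*4097/15 = -278596/5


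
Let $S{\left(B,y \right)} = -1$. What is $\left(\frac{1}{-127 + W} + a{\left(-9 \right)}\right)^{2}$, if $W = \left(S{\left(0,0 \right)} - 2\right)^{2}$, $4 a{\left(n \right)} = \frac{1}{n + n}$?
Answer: $\frac{9025}{18045504} \approx 0.00050012$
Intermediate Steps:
$a{\left(n \right)} = \frac{1}{8 n}$ ($a{\left(n \right)} = \frac{1}{4 \left(n + n\right)} = \frac{1}{4 \cdot 2 n} = \frac{\frac{1}{2} \frac{1}{n}}{4} = \frac{1}{8 n}$)
$W = 9$ ($W = \left(-1 - 2\right)^{2} = \left(-3\right)^{2} = 9$)
$\left(\frac{1}{-127 + W} + a{\left(-9 \right)}\right)^{2} = \left(\frac{1}{-127 + 9} + \frac{1}{8 \left(-9\right)}\right)^{2} = \left(\frac{1}{-118} + \frac{1}{8} \left(- \frac{1}{9}\right)\right)^{2} = \left(- \frac{1}{118} - \frac{1}{72}\right)^{2} = \left(- \frac{95}{4248}\right)^{2} = \frac{9025}{18045504}$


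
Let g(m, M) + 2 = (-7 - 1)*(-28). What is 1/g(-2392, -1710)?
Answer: 1/222 ≈ 0.0045045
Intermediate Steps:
g(m, M) = 222 (g(m, M) = -2 + (-7 - 1)*(-28) = -2 - 8*(-28) = -2 + 224 = 222)
1/g(-2392, -1710) = 1/222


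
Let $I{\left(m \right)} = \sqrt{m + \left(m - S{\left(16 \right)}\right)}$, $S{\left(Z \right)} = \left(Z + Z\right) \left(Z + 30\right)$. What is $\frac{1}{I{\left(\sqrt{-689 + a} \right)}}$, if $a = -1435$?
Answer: $\frac{1}{2 \sqrt{-368 + 3 i \sqrt{59}}} \approx 0.00081405 - 0.026026 i$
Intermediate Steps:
$S{\left(Z \right)} = 2 Z \left(30 + Z\right)$
$I{\left(m \right)} = \sqrt{-1472 + 2 m}$ ($I{\left(m \right)} = \sqrt{m + \left(m - 2 \cdot 16 \left(30 + 16\right)\right)} = \sqrt{m + \left(m - 2 \cdot 16 \cdot 46\right)} = \sqrt{m + \left(m - 1472\right)} = \sqrt{m + \left(-1472 + m\right)} = \sqrt{-1472 + 2 m}$)
$\frac{1}{I{\left(\sqrt{-689 + a} \right)}} = \frac{1}{\sqrt{-1472 + 2 \sqrt{-689 - 1435}}} = \frac{1}{\sqrt{-1472 + 2 \sqrt{-2124}}} = \frac{1}{\sqrt{-1472 + 2 \cdot 6 i \sqrt{59}}} = \frac{1}{\sqrt{-1472 + 12 i \sqrt{59}}}$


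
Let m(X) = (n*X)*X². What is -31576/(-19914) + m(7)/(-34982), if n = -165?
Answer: 1115812231/348315774 ≈ 3.2034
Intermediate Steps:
m(X) = -165*X³ (m(X) = (-165*X)*X² = -165*X³)
-31576/(-19914) + m(7)/(-34982) = -31576/(-19914) - 165*7³/(-34982) = -31576*(-1/19914) - 165*343*(-1/34982) = 15788/9957 - 56595*(-1/34982) = 15788/9957 + 56595/34982 = 1115812231/348315774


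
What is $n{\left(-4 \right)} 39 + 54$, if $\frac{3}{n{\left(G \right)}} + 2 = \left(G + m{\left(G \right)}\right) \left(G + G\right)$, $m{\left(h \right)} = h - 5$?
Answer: $\frac{1875}{34} \approx 55.147$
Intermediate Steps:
$m{\left(h \right)} = -5 + h$ ($m{\left(h \right)} = h - 5 = -5 + h$)
$n{\left(G \right)} = \frac{3}{-2 + 2 G \left(-5 + 2 G\right)}$ ($n{\left(G \right)} = \frac{3}{-2 + \left(G + \left(-5 + G\right)\right) \left(G + G\right)} = \frac{3}{-2 + \left(-5 + 2 G\right) 2 G} = \frac{3}{-2 + 2 G \left(-5 + 2 G\right)}$)
$n{\left(-4 \right)} 39 + 54 = \frac{3}{2 \left(-1 - -20 + 2 \left(-4\right)^{2}\right)} 39 + 54 = \frac{3}{2 \left(-1 + 20 + 2 \cdot 16\right)} 39 + 54 = \frac{3}{2 \left(-1 + 20 + 32\right)} 39 + 54 = \frac{3}{2 \cdot 51} \cdot 39 + 54 = \frac{3}{2} \cdot \frac{1}{51} \cdot 39 + 54 = \frac{1}{34} \cdot 39 + 54 = \frac{39}{34} + 54 = \frac{1875}{34}$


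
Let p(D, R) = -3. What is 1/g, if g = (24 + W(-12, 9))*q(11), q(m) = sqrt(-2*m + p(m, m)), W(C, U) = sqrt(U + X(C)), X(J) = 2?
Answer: -24*I/2825 + I*sqrt(11)/2825 ≈ -0.0073216*I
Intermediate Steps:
W(C, U) = sqrt(2 + U) (W(C, U) = sqrt(U + 2) = sqrt(2 + U))
q(m) = sqrt(-3 - 2*m) (q(m) = sqrt(-2*m - 3) = sqrt(-3 - 2*m))
g = 5*I*(24 + sqrt(11)) (g = (24 + sqrt(2 + 9))*sqrt(-3 - 2*11) = (24 + sqrt(11))*sqrt(-3 - 22) = (24 + sqrt(11))*sqrt(-25) = (24 + sqrt(11))*(5*I) = 5*I*(24 + sqrt(11)) ≈ 136.58*I)
1/g = 1/(5*I*(24 + sqrt(11))) = -I/(5*(24 + sqrt(11)))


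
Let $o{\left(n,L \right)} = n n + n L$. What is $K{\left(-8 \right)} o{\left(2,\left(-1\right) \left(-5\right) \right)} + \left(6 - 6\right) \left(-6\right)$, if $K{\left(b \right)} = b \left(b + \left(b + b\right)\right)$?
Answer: $2688$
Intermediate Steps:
$o{\left(n,L \right)} = n^{2} + L n$
$K{\left(b \right)} = 3 b^{2}$ ($K{\left(b \right)} = b \left(b + 2 b\right) = b 3 b = 3 b^{2}$)
$K{\left(-8 \right)} o{\left(2,\left(-1\right) \left(-5\right) \right)} + \left(6 - 6\right) \left(-6\right) = 3 \left(-8\right)^{2} \cdot 2 \left(\left(-1\right) \left(-5\right) + 2\right) + \left(6 - 6\right) \left(-6\right) = 3 \cdot 64 \cdot 2 \left(5 + 2\right) + 0 \left(-6\right) = 192 \cdot 2 \cdot 7 + 0 = 192 \cdot 14 + 0 = 2688 + 0 = 2688$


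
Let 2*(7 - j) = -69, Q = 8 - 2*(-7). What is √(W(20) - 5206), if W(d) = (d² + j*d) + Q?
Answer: I*√3954 ≈ 62.881*I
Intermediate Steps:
Q = 22 (Q = 8 + 14 = 22)
j = 83/2 (j = 7 - ½*(-69) = 7 + 69/2 = 83/2 ≈ 41.500)
W(d) = 22 + d² + 83*d/2 (W(d) = (d² + 83*d/2) + 22 = 22 + d² + 83*d/2)
√(W(20) - 5206) = √((22 + 20² + (83/2)*20) - 5206) = √((22 + 400 + 830) - 5206) = √(1252 - 5206) = √(-3954) = I*√3954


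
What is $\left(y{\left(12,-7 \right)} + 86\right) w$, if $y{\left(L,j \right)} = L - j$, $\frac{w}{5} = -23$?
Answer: $-12075$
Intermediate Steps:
$w = -115$ ($w = 5 \left(-23\right) = -115$)
$\left(y{\left(12,-7 \right)} + 86\right) w = \left(\left(12 - -7\right) + 86\right) \left(-115\right) = \left(\left(12 + 7\right) + 86\right) \left(-115\right) = \left(19 + 86\right) \left(-115\right) = 105 \left(-115\right) = -12075$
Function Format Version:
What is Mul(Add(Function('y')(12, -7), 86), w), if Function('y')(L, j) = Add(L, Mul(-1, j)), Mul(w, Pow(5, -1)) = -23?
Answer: -12075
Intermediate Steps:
w = -115 (w = Mul(5, -23) = -115)
Mul(Add(Function('y')(12, -7), 86), w) = Mul(Add(Add(12, Mul(-1, -7)), 86), -115) = Mul(Add(Add(12, 7), 86), -115) = Mul(Add(19, 86), -115) = Mul(105, -115) = -12075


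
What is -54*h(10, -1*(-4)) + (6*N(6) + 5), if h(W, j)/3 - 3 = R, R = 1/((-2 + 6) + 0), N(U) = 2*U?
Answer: -899/2 ≈ -449.50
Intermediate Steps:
R = ¼ (R = 1/(4 + 0) = 1/4 = ¼ ≈ 0.25000)
h(W, j) = 39/4 (h(W, j) = 9 + 3*(¼) = 9 + ¾ = 39/4)
-54*h(10, -1*(-4)) + (6*N(6) + 5) = -54*39/4 + (6*(2*6) + 5) = -1053/2 + (6*12 + 5) = -1053/2 + (72 + 5) = -1053/2 + 77 = -899/2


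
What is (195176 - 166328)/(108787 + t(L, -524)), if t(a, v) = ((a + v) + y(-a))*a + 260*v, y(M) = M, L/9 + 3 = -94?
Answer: 9616/143333 ≈ 0.067088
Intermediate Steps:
L = -873 (L = -27 + 9*(-94) = -27 - 846 = -873)
t(a, v) = 260*v + a*v (t(a, v) = ((a + v) - a)*a + 260*v = v*a + 260*v = a*v + 260*v = 260*v + a*v)
(195176 - 166328)/(108787 + t(L, -524)) = (195176 - 166328)/(108787 - 524*(260 - 873)) = 28848/(108787 - 524*(-613)) = 28848/(108787 + 321212) = 28848/429999 = 28848*(1/429999) = 9616/143333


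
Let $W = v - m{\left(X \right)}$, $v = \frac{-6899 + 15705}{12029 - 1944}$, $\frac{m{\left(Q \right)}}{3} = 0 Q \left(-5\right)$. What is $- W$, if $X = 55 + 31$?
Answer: $- \frac{8806}{10085} \approx -0.87318$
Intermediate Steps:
$X = 86$
$m{\left(Q \right)} = 0$ ($m{\left(Q \right)} = 3 \cdot 0 Q \left(-5\right) = 3 \cdot 0 \left(-5\right) = 3 \cdot 0 = 0$)
$v = \frac{8806}{10085} \approx 0.87318$
$W = \frac{8806}{10085}$ ($W = \frac{8806}{10085} - 0 = \frac{8806}{10085} + 0 = \frac{8806}{10085} \approx 0.87318$)
$- W = \left(-1\right) \frac{8806}{10085} = - \frac{8806}{10085}$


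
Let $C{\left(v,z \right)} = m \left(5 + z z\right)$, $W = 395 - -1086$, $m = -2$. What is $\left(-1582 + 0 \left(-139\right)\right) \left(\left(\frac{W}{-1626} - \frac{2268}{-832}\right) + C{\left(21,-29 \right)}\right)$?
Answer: $\frac{226081263611}{84552} \approx 2.6739 \cdot 10^{6}$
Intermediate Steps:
$W = 1481$ ($W = 395 + 1086 = 1481$)
$C{\left(v,z \right)} = -10 - 2 z^{2}$ ($C{\left(v,z \right)} = - 2 \left(5 + z z\right) = - 2 \left(5 + z^{2}\right) = -10 - 2 z^{2}$)
$\left(-1582 + 0 \left(-139\right)\right) \left(\left(\frac{W}{-1626} - \frac{2268}{-832}\right) + C{\left(21,-29 \right)}\right) = \left(-1582 + 0 \left(-139\right)\right) \left(\left(\frac{1481}{-1626} - \frac{2268}{-832}\right) - \left(10 + 2 \left(-29\right)^{2}\right)\right) = \left(-1582 + 0\right) \left(\left(1481 \left(- \frac{1}{1626}\right) - - \frac{567}{208}\right) - 1692\right) = - 1582 \left(\left(- \frac{1481}{1626} + \frac{567}{208}\right) - 1692\right) = - 1582 \left(\frac{306947}{169104} - 1692\right) = \left(-1582\right) \left(- \frac{285817021}{169104}\right) = \frac{226081263611}{84552}$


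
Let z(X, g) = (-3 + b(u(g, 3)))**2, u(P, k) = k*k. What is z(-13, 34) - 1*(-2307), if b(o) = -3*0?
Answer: 2316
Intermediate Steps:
u(P, k) = k**2
b(o) = 0
z(X, g) = 9 (z(X, g) = (-3 + 0)**2 = (-3)**2 = 9)
z(-13, 34) - 1*(-2307) = 9 - 1*(-2307) = 9 + 2307 = 2316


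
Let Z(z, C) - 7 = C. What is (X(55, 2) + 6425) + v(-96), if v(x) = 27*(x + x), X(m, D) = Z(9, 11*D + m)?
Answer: 1325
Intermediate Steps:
Z(z, C) = 7 + C
X(m, D) = 7 + m + 11*D (X(m, D) = 7 + (11*D + m) = 7 + (m + 11*D) = 7 + m + 11*D)
v(x) = 54*x (v(x) = 27*(2*x) = 54*x)
(X(55, 2) + 6425) + v(-96) = ((7 + 55 + 11*2) + 6425) + 54*(-96) = ((7 + 55 + 22) + 6425) - 5184 = (84 + 6425) - 5184 = 6509 - 5184 = 1325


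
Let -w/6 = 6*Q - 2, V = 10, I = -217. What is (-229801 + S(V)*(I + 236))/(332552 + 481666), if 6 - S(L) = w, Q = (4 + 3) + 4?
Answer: -222391/814218 ≈ -0.27313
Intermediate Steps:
Q = 11 (Q = 7 + 4 = 11)
w = -384 (w = -6*(6*11 - 2) = -6*(66 - 2) = -6*64 = -384)
S(L) = 390 (S(L) = 6 - 1*(-384) = 6 + 384 = 390)
(-229801 + S(V)*(I + 236))/(332552 + 481666) = (-229801 + 390*(-217 + 236))/(332552 + 481666) = (-229801 + 390*19)/814218 = (-229801 + 7410)*(1/814218) = -222391*1/814218 = -222391/814218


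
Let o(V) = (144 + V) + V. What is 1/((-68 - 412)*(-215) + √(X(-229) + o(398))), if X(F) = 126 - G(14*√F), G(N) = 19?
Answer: 34400/3550079651 - √1047/10650238953 ≈ 9.6869e-6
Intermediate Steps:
o(V) = 144 + 2*V
X(F) = 107 (X(F) = 126 - 1*19 = 126 - 19 = 107)
1/((-68 - 412)*(-215) + √(X(-229) + o(398))) = 1/((-68 - 412)*(-215) + √(107 + (144 + 2*398))) = 1/(-480*(-215) + √(107 + (144 + 796))) = 1/(103200 + √(107 + 940)) = 1/(103200 + √1047)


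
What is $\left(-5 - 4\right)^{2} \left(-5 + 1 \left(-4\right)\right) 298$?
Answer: $-217242$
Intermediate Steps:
$\left(-5 - 4\right)^{2} \left(-5 + 1 \left(-4\right)\right) 298 = \left(-9\right)^{2} \left(-5 - 4\right) 298 = 81 \left(-9\right) 298 = \left(-729\right) 298 = -217242$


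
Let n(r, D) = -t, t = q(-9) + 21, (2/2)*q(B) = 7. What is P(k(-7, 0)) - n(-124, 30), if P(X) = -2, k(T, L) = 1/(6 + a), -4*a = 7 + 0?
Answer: 26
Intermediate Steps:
a = -7/4 (a = -(7 + 0)/4 = -¼*7 = -7/4 ≈ -1.7500)
q(B) = 7
t = 28 (t = 7 + 21 = 28)
k(T, L) = 4/17 (k(T, L) = 1/(6 - 7/4) = 1/(17/4) = 4/17)
n(r, D) = -28 (n(r, D) = -1*28 = -28)
P(k(-7, 0)) - n(-124, 30) = -2 - 1*(-28) = -2 + 28 = 26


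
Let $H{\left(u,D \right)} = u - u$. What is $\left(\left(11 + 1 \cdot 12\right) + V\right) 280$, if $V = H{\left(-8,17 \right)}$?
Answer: $6440$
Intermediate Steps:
$H{\left(u,D \right)} = 0$
$V = 0$
$\left(\left(11 + 1 \cdot 12\right) + V\right) 280 = \left(\left(11 + 1 \cdot 12\right) + 0\right) 280 = \left(\left(11 + 12\right) + 0\right) 280 = \left(23 + 0\right) 280 = 23 \cdot 280 = 6440$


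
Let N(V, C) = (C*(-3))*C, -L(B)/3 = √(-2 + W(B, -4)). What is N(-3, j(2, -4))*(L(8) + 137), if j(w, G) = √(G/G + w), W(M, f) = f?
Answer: -1233 + 27*I*√6 ≈ -1233.0 + 66.136*I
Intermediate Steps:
L(B) = -3*I*√6 (L(B) = -3*√(-2 - 4) = -3*I*√6)
j(w, G) = √(1 + w)
N(V, C) = -3*C² (N(V, C) = (-3*C)*C = -3*C²)
N(-3, j(2, -4))*(L(8) + 137) = (-3*(√(1 + 2))²)*(-3*I*√6 + 137) = (-3*(√3)²)*(137 - 3*I*√6) = (-3*3)*(137 - 3*I*√6) = -9*(137 - 3*I*√6) = -1233 + 27*I*√6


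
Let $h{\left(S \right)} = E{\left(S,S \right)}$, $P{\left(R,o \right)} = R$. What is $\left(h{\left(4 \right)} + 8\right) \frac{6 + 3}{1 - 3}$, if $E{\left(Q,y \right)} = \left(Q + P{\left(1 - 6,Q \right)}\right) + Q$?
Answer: $- \frac{99}{2} \approx -49.5$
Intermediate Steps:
$E{\left(Q,y \right)} = -5 + 2 Q$ ($E{\left(Q,y \right)} = \left(Q + \left(1 - 6\right)\right) + Q = \left(Q - 5\right) + Q = \left(-5 + Q\right) + Q = -5 + 2 Q$)
$h{\left(S \right)} = -5 + 2 S$
$\left(h{\left(4 \right)} + 8\right) \frac{6 + 3}{1 - 3} = \left(\left(-5 + 2 \cdot 4\right) + 8\right) \frac{6 + 3}{1 - 3} = \left(\left(-5 + 8\right) + 8\right) \frac{9}{-2} = \left(3 + 8\right) 9 \left(- \frac{1}{2}\right) = 11 \left(- \frac{9}{2}\right) = - \frac{99}{2}$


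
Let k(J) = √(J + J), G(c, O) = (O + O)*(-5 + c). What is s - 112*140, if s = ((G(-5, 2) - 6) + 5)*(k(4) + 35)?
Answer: -17115 - 82*√2 ≈ -17231.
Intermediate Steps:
G(c, O) = 2*O*(-5 + c) (G(c, O) = (2*O)*(-5 + c) = 2*O*(-5 + c))
k(J) = √2*√J (k(J) = √(2*J) = √2*√J)
s = -1435 - 82*√2 (s = ((2*2*(-5 - 5) - 6) + 5)*(√2*√4 + 35) = ((2*2*(-10) - 6) + 5)*(√2*2 + 35) = ((-40 - 6) + 5)*(2*√2 + 35) = (-46 + 5)*(35 + 2*√2) = -41*(35 + 2*√2) = -1435 - 82*√2 ≈ -1551.0)
s - 112*140 = (-1435 - 82*√2) - 112*140 = (-1435 - 82*√2) - 15680 = -17115 - 82*√2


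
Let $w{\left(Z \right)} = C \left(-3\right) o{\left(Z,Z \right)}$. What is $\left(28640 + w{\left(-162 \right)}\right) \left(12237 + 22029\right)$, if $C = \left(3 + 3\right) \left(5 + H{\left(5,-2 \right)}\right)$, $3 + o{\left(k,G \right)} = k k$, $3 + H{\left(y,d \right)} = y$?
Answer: $-112314559116$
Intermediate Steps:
$H{\left(y,d \right)} = -3 + y$
$o{\left(k,G \right)} = -3 + k^{2}$ ($o{\left(k,G \right)} = -3 + k k = -3 + k^{2}$)
$C = 42$ ($C = \left(3 + 3\right) \left(5 + \left(-3 + 5\right)\right) = 6 \left(5 + 2\right) = 6 \cdot 7 = 42$)
$w{\left(Z \right)} = 378 - 126 Z^{2}$ ($w{\left(Z \right)} = 42 \left(-3\right) \left(-3 + Z^{2}\right) = - 126 \left(-3 + Z^{2}\right) = 378 - 126 Z^{2}$)
$\left(28640 + w{\left(-162 \right)}\right) \left(12237 + 22029\right) = \left(28640 + \left(378 - 126 \left(-162\right)^{2}\right)\right) \left(12237 + 22029\right) = \left(28640 + \left(378 - 3306744\right)\right) 34266 = \left(28640 - 3306366\right) 34266 = \left(-3277726\right) 34266 = -112314559116$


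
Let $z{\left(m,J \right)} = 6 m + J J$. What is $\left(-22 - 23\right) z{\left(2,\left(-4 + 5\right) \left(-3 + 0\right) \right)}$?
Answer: $-945$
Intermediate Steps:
$z{\left(m,J \right)} = J^{2} + 6 m$ ($z{\left(m,J \right)} = 6 m + J^{2} = J^{2} + 6 m$)
$\left(-22 - 23\right) z{\left(2,\left(-4 + 5\right) \left(-3 + 0\right) \right)} = \left(-22 - 23\right) \left(\left(\left(-4 + 5\right) \left(-3 + 0\right)\right)^{2} + 6 \cdot 2\right) = - 45 \left(\left(1 \left(-3\right)\right)^{2} + 12\right) = - 45 \left(\left(-3\right)^{2} + 12\right) = - 45 \left(9 + 12\right) = \left(-45\right) 21 = -945$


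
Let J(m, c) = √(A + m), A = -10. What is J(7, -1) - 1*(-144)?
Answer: 144 + I*√3 ≈ 144.0 + 1.732*I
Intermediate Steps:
J(m, c) = √(-10 + m)
J(7, -1) - 1*(-144) = √(-10 + 7) - 1*(-144) = √(-3) + 144 = I*√3 + 144 = 144 + I*√3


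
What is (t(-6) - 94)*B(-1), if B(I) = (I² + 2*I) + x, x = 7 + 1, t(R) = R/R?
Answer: -651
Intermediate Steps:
t(R) = 1
x = 8
B(I) = 8 + I² + 2*I (B(I) = (I² + 2*I) + 8 = 8 + I² + 2*I)
(t(-6) - 94)*B(-1) = (1 - 94)*(8 + (-1)² + 2*(-1)) = -93*(8 + 1 - 2) = -93*7 = -651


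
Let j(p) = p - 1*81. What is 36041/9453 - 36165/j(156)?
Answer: -983086/2055 ≈ -478.39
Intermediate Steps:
j(p) = -81 + p (j(p) = p - 81 = -81 + p)
36041/9453 - 36165/j(156) = 36041/9453 - 36165/(-81 + 156) = 36041*(1/9453) - 36165/75 = 1567/411 - 36165*1/75 = 1567/411 - 2411/5 = -983086/2055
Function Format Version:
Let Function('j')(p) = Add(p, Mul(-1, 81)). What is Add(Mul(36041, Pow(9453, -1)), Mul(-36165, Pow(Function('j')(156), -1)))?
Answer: Rational(-983086, 2055) ≈ -478.39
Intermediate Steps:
Function('j')(p) = Add(-81, p) (Function('j')(p) = Add(p, -81) = Add(-81, p))
Add(Mul(36041, Pow(9453, -1)), Mul(-36165, Pow(Function('j')(156), -1))) = Add(Mul(36041, Pow(9453, -1)), Mul(-36165, Pow(Add(-81, 156), -1))) = Add(Mul(36041, Rational(1, 9453)), Mul(-36165, Pow(75, -1))) = Add(Rational(1567, 411), Mul(-36165, Rational(1, 75))) = Add(Rational(1567, 411), Rational(-2411, 5)) = Rational(-983086, 2055)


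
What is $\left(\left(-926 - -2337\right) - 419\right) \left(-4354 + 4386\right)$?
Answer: $31744$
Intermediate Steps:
$\left(\left(-926 - -2337\right) - 419\right) \left(-4354 + 4386\right) = \left(\left(-926 + 2337\right) - 419\right) 32 = \left(1411 - 419\right) 32 = 992 \cdot 32 = 31744$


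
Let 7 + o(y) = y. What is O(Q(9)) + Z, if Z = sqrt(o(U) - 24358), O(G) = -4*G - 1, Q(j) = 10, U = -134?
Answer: -41 + I*sqrt(24499) ≈ -41.0 + 156.52*I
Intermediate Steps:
o(y) = -7 + y
O(G) = -1 - 4*G
Z = I*sqrt(24499) (Z = sqrt((-7 - 134) - 24358) = sqrt(-141 - 24358) = sqrt(-24499) = I*sqrt(24499) ≈ 156.52*I)
O(Q(9)) + Z = (-1 - 4*10) + I*sqrt(24499) = (-1 - 40) + I*sqrt(24499) = -41 + I*sqrt(24499)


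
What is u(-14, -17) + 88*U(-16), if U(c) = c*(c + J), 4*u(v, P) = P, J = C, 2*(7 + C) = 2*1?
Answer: 123887/4 ≈ 30972.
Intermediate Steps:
C = -6 (C = -7 + (2*1)/2 = -7 + (½)*2 = -7 + 1 = -6)
J = -6
u(v, P) = P/4
U(c) = c*(-6 + c) (U(c) = c*(c - 6) = c*(-6 + c))
u(-14, -17) + 88*U(-16) = (¼)*(-17) + 88*(-16*(-6 - 16)) = -17/4 + 88*(-16*(-22)) = -17/4 + 88*352 = -17/4 + 30976 = 123887/4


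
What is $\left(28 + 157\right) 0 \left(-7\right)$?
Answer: $0$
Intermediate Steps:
$\left(28 + 157\right) 0 \left(-7\right) = 185 \cdot 0 = 0$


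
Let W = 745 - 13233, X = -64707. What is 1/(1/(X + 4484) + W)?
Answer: -60223/752064825 ≈ -8.0077e-5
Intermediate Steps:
W = -12488
1/(1/(X + 4484) + W) = 1/(1/(-64707 + 4484) - 12488) = 1/(1/(-60223) - 12488) = 1/(-1/60223 - 12488) = 1/(-752064825/60223) = -60223/752064825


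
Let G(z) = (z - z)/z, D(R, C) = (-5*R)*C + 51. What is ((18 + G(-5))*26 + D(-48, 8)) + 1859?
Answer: 4298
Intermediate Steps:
D(R, C) = 51 - 5*C*R (D(R, C) = -5*C*R + 51 = 51 - 5*C*R)
G(z) = 0 (G(z) = 0/z = 0)
((18 + G(-5))*26 + D(-48, 8)) + 1859 = ((18 + 0)*26 + (51 - 5*8*(-48))) + 1859 = (18*26 + (51 + 1920)) + 1859 = (468 + 1971) + 1859 = 2439 + 1859 = 4298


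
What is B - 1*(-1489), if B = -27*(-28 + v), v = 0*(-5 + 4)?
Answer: 2245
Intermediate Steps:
v = 0 (v = 0*(-1) = 0)
B = 756 (B = -27*(-28 + 0) = -27*(-28) = 756)
B - 1*(-1489) = 756 - 1*(-1489) = 756 + 1489 = 2245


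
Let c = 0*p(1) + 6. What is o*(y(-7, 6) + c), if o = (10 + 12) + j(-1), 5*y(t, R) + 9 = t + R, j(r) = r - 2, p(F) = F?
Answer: 76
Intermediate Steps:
j(r) = -2 + r
y(t, R) = -9/5 + R/5 + t/5 (y(t, R) = -9/5 + (t + R)/5 = -9/5 + (R + t)/5 = -9/5 + (R/5 + t/5) = -9/5 + R/5 + t/5)
o = 19 (o = (10 + 12) + (-2 - 1) = 22 - 3 = 19)
c = 6 (c = 0*1 + 6 = 0 + 6 = 6)
o*(y(-7, 6) + c) = 19*((-9/5 + (⅕)*6 + (⅕)*(-7)) + 6) = 19*((-9/5 + 6/5 - 7/5) + 6) = 19*(-2 + 6) = 19*4 = 76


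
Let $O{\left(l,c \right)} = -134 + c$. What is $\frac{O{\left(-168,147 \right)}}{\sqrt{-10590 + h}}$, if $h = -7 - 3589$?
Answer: $- \frac{13 i \sqrt{14186}}{14186} \approx - 0.10915 i$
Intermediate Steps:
$h = -3596$ ($h = -7 - 3589 = -3596$)
$\frac{O{\left(-168,147 \right)}}{\sqrt{-10590 + h}} = \frac{-134 + 147}{\sqrt{-10590 - 3596}} = \frac{13}{\sqrt{-14186}} = \frac{13}{i \sqrt{14186}} = 13 \left(- \frac{i \sqrt{14186}}{14186}\right) = - \frac{13 i \sqrt{14186}}{14186}$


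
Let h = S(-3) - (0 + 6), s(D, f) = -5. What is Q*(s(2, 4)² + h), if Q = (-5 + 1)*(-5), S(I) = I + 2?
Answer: 360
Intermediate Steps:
S(I) = 2 + I
Q = 20 (Q = -4*(-5) = 20)
h = -7 (h = (2 - 3) - (0 + 6) = -1 - 1*6 = -1 - 6 = -7)
Q*(s(2, 4)² + h) = 20*((-5)² - 7) = 20*(25 - 7) = 20*18 = 360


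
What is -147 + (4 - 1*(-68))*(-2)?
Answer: -291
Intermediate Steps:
-147 + (4 - 1*(-68))*(-2) = -147 + (4 + 68)*(-2) = -147 + 72*(-2) = -147 - 144 = -291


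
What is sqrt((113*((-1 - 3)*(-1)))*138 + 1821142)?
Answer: sqrt(1883518) ≈ 1372.4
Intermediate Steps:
sqrt((113*((-1 - 3)*(-1)))*138 + 1821142) = sqrt((113*(-4*(-1)))*138 + 1821142) = sqrt((113*4)*138 + 1821142) = sqrt(452*138 + 1821142) = sqrt(62376 + 1821142) = sqrt(1883518)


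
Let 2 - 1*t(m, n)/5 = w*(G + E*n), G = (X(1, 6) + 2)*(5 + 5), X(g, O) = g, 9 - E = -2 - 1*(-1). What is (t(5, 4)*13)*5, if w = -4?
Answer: 91650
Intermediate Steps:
E = 10 (E = 9 - (-2 - 1*(-1)) = 9 - (-2 + 1) = 9 - 1*(-1) = 9 + 1 = 10)
G = 30 (G = (1 + 2)*(5 + 5) = 3*10 = 30)
t(m, n) = 610 + 200*n (t(m, n) = 10 - (-20)*(30 + 10*n) = 10 - 5*(-120 - 40*n) = 10 + (600 + 200*n) = 610 + 200*n)
(t(5, 4)*13)*5 = ((610 + 200*4)*13)*5 = ((610 + 800)*13)*5 = (1410*13)*5 = 18330*5 = 91650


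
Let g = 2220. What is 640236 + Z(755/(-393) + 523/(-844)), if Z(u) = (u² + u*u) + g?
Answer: 35342080806969073/55009791432 ≈ 6.4247e+5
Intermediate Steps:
Z(u) = 2220 + 2*u² (Z(u) = (u² + u*u) + 2220 = (u² + u²) + 2220 = 2*u² + 2220 = 2220 + 2*u²)
640236 + Z(755/(-393) + 523/(-844)) = 640236 + (2220 + 2*(755/(-393) + 523/(-844))²) = 640236 + (2220 + 2*(755*(-1/393) + 523*(-1/844))²) = 640236 + (2220 + 2*(-755/393 - 523/844)²) = 640236 + (2220 + 2*(-842759/331692)²) = 640236 + (2220 + 2*(710242732081/110019582864)) = 640236 + (2220 + 710242732081/55009791432) = 640236 + 122831979711121/55009791432 = 35342080806969073/55009791432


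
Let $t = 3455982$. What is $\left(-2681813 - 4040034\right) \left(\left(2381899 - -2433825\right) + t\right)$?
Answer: $-55601142160982$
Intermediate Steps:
$\left(-2681813 - 4040034\right) \left(\left(2381899 - -2433825\right) + t\right) = \left(-2681813 - 4040034\right) \left(\left(2381899 - -2433825\right) + 3455982\right) = - 6721847 \left(\left(2381899 + 2433825\right) + 3455982\right) = - 6721847 \left(4815724 + 3455982\right) = \left(-6721847\right) 8271706 = -55601142160982$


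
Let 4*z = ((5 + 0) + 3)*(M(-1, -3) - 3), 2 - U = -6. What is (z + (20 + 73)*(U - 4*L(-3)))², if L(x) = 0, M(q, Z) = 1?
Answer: 547600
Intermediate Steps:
U = 8 (U = 2 - 1*(-6) = 2 + 6 = 8)
z = -4 (z = (((5 + 0) + 3)*(1 - 3))/4 = ((5 + 3)*(-2))/4 = (8*(-2))/4 = (¼)*(-16) = -4)
(z + (20 + 73)*(U - 4*L(-3)))² = (-4 + (20 + 73)*(8 - 4*0))² = (-4 + 93*(8 + 0))² = (-4 + 93*8)² = (-4 + 744)² = 740² = 547600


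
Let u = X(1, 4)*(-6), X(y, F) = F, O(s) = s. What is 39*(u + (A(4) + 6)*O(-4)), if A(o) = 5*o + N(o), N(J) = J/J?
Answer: -5148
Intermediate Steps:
N(J) = 1
A(o) = 1 + 5*o (A(o) = 5*o + 1 = 1 + 5*o)
u = -24 (u = 4*(-6) = -24)
39*(u + (A(4) + 6)*O(-4)) = 39*(-24 + ((1 + 5*4) + 6)*(-4)) = 39*(-24 + ((1 + 20) + 6)*(-4)) = 39*(-24 + (21 + 6)*(-4)) = 39*(-24 + 27*(-4)) = 39*(-24 - 108) = 39*(-132) = -5148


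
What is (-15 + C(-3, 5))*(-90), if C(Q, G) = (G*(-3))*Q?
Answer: -2700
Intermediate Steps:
C(Q, G) = -3*G*Q (C(Q, G) = (-3*G)*Q = -3*G*Q)
(-15 + C(-3, 5))*(-90) = (-15 - 3*5*(-3))*(-90) = (-15 + 45)*(-90) = 30*(-90) = -2700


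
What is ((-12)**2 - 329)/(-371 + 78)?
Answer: 185/293 ≈ 0.63140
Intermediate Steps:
((-12)**2 - 329)/(-371 + 78) = (144 - 329)/(-293) = -185*(-1/293) = 185/293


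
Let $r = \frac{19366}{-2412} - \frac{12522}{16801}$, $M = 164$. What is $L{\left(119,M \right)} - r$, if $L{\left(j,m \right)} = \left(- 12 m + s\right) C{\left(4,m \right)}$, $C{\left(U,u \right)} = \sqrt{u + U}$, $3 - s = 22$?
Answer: $\frac{177785615}{20262006} - 3974 \sqrt{42} \approx -25746.0$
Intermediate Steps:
$s = -19$ ($s = 3 - 22 = -19$)
$C{\left(U,u \right)} = \sqrt{U + u}$
$L{\left(j,m \right)} = \sqrt{4 + m} \left(-19 - 12 m\right)$ ($L{\left(j,m \right)} = \left(- 12 m - 19\right) \sqrt{4 + m} = \left(-19 - 12 m\right) \sqrt{4 + m} = \sqrt{4 + m} \left(-19 - 12 m\right)$)
$r = - \frac{177785615}{20262006}$ ($r = 19366 \left(- \frac{1}{2412}\right) - \frac{12522}{16801} = - \frac{9683}{1206} - \frac{12522}{16801} = - \frac{177785615}{20262006} \approx -8.7743$)
$L{\left(119,M \right)} - r = \sqrt{4 + 164} \left(-19 - 1968\right) - - \frac{177785615}{20262006} = \sqrt{168} \left(-19 - 1968\right) + \frac{177785615}{20262006} = 2 \sqrt{42} \left(-1987\right) + \frac{177785615}{20262006} = - 3974 \sqrt{42} + \frac{177785615}{20262006} = \frac{177785615}{20262006} - 3974 \sqrt{42}$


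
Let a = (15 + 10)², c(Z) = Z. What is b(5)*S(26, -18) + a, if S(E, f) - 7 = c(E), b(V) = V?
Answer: 790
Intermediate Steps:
a = 625 (a = 25² = 625)
S(E, f) = 7 + E
b(5)*S(26, -18) + a = 5*(7 + 26) + 625 = 5*33 + 625 = 165 + 625 = 790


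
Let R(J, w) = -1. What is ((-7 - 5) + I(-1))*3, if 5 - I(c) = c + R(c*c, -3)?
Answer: -15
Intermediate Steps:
I(c) = 6 - c (I(c) = 5 - (c - 1) = 5 - (-1 + c) = 5 + (1 - c) = 6 - c)
((-7 - 5) + I(-1))*3 = ((-7 - 5) + (6 - 1*(-1)))*3 = (-12 + (6 + 1))*3 = (-12 + 7)*3 = -5*3 = -15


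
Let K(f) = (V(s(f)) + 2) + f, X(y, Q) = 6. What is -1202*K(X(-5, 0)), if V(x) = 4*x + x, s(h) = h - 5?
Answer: -15626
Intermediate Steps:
s(h) = -5 + h
V(x) = 5*x
K(f) = -23 + 6*f (K(f) = (5*(-5 + f) + 2) + f = ((-25 + 5*f) + 2) + f = (-23 + 5*f) + f = -23 + 6*f)
-1202*K(X(-5, 0)) = -1202*(-23 + 6*6) = -1202*(-23 + 36) = -1202*13 = -15626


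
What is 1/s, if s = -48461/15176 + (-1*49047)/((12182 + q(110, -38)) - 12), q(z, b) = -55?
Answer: -26265320/190206041 ≈ -0.13809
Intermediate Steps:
s = -190206041/26265320 (s = -48461/15176 + (-1*49047)/((12182 - 55) - 12) = -48461*1/15176 - 49047/(12127 - 12) = -6923/2168 - 49047/12115 = -190206041/26265320 ≈ -7.2417)
1/s = 1/(-190206041/26265320) = -26265320/190206041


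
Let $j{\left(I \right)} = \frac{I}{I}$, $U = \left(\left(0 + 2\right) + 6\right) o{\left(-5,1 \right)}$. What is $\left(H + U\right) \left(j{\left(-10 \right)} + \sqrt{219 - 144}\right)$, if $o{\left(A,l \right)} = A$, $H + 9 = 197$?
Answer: $148 + 740 \sqrt{3} \approx 1429.7$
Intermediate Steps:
$H = 188$ ($H = -9 + 197 = 188$)
$U = -40$ ($U = \left(\left(0 + 2\right) + 6\right) \left(-5\right) = \left(2 + 6\right) \left(-5\right) = 8 \left(-5\right) = -40$)
$j{\left(I \right)} = 1$
$\left(H + U\right) \left(j{\left(-10 \right)} + \sqrt{219 - 144}\right) = \left(188 - 40\right) \left(1 + \sqrt{219 - 144}\right) = 148 \left(1 + \sqrt{75}\right) = 148 \left(1 + 5 \sqrt{3}\right) = 148 + 740 \sqrt{3}$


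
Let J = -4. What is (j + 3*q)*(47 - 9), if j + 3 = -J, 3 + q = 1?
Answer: -190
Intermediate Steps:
q = -2 (q = -3 + 1 = -2)
j = 1 (j = -3 - 1*(-4) = -3 + 4 = 1)
(j + 3*q)*(47 - 9) = (1 + 3*(-2))*(47 - 9) = (1 - 6)*38 = -5*38 = -190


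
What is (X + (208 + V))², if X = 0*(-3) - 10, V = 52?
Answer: 62500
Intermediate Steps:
X = -10 (X = 0 - 10 = -10)
(X + (208 + V))² = (-10 + (208 + 52))² = (-10 + 260)² = 250² = 62500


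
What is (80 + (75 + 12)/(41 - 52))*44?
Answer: 3172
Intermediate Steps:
(80 + (75 + 12)/(41 - 52))*44 = (80 + 87/(-11))*44 = (80 + 87*(-1/11))*44 = (80 - 87/11)*44 = (793/11)*44 = 3172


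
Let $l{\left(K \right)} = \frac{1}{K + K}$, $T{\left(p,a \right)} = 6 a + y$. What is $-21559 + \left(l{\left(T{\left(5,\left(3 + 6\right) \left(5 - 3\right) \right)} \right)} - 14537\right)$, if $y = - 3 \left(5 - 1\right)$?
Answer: $- \frac{6930431}{192} \approx -36096.0$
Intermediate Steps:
$y = -12$ ($y = \left(-3\right) 4 = -12$)
$T{\left(p,a \right)} = -12 + 6 a$ ($T{\left(p,a \right)} = 6 a - 12 = -12 + 6 a$)
$l{\left(K \right)} = \frac{1}{2 K}$
$-21559 + \left(l{\left(T{\left(5,\left(3 + 6\right) \left(5 - 3\right) \right)} \right)} - 14537\right) = -21559 + \left(\frac{1}{2 \left(-12 + 6 \left(3 + 6\right) \left(5 - 3\right)\right)} - 14537\right) = -21559 - \left(14537 - \frac{1}{2 \left(-12 + 6 \cdot 9 \cdot 2\right)}\right) = -21559 - \left(14537 - \frac{1}{2 \left(-12 + 6 \cdot 18\right)}\right) = -21559 - \left(14537 - \frac{1}{2 \left(-12 + 108\right)}\right) = -21559 - \left(14537 - \frac{1}{2 \cdot 96}\right) = -21559 + \left(\frac{1}{2} \cdot \frac{1}{96} - 14537\right) = -21559 + \left(\frac{1}{192} - 14537\right) = -21559 - \frac{2791103}{192} = - \frac{6930431}{192}$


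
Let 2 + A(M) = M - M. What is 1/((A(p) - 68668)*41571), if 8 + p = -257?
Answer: -1/2854680570 ≈ -3.5030e-10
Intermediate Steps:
p = -265 (p = -8 - 257 = -265)
A(M) = -2 (A(M) = -2 + (M - M) = -2 + 0 = -2)
1/((A(p) - 68668)*41571) = 1/(-2 - 68668*41571) = (1/41571)/(-68670) = -1/68670*1/41571 = -1/2854680570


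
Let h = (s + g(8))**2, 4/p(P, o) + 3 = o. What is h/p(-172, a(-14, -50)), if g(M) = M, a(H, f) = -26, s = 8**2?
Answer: -37584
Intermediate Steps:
s = 64
p(P, o) = 4/(-3 + o)
h = 5184 (h = (64 + 8)**2 = 72**2 = 5184)
h/p(-172, a(-14, -50)) = 5184/((4/(-3 - 26))) = 5184/((4/(-29))) = 5184/((4*(-1/29))) = 5184/(-4/29) = 5184*(-29/4) = -37584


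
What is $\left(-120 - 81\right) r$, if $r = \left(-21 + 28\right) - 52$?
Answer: $9045$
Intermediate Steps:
$r = -45$ ($r = 7 - 52 = -45$)
$\left(-120 - 81\right) r = \left(-120 - 81\right) \left(-45\right) = \left(-201\right) \left(-45\right) = 9045$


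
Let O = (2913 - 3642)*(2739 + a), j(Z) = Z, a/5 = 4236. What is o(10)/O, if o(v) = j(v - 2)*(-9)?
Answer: 8/1937439 ≈ 4.1292e-6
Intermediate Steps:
a = 21180 (a = 5*4236 = 21180)
o(v) = 18 - 9*v (o(v) = (v - 2)*(-9) = (-2 + v)*(-9) = 18 - 9*v)
O = -17436951 (O = (2913 - 3642)*(2739 + 21180) = -729*23919 = -17436951)
o(10)/O = (18 - 9*10)/(-17436951) = (18 - 90)*(-1/17436951) = -72*(-1/17436951) = 8/1937439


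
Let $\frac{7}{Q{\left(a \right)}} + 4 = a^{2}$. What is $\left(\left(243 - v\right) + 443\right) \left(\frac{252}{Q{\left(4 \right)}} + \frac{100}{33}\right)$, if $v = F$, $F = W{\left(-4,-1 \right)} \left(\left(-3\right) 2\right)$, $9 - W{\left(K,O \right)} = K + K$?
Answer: $\frac{11312528}{33} \approx 3.428 \cdot 10^{5}$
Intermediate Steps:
$W{\left(K,O \right)} = 9 - 2 K$ ($W{\left(K,O \right)} = 9 - \left(K + K\right) = 9 - 2 K$)
$Q{\left(a \right)} = \frac{7}{-4 + a^{2}}$
$F = -102$ ($F = \left(9 - -8\right) \left(\left(-3\right) 2\right) = \left(9 + 8\right) \left(-6\right) = 17 \left(-6\right) = -102$)
$v = -102$
$\left(\left(243 - v\right) + 443\right) \left(\frac{252}{Q{\left(4 \right)}} + \frac{100}{33}\right) = \left(\left(243 - -102\right) + 443\right) \left(\frac{252}{7 \frac{1}{-4 + 4^{2}}} + \frac{100}{33}\right) = \left(\left(243 + 102\right) + 443\right) \left(\frac{252}{7 \frac{1}{-4 + 16}} + 100 \cdot \frac{1}{33}\right) = \left(345 + 443\right) \left(\frac{252}{7 \cdot \frac{1}{12}} + \frac{100}{33}\right) = 788 \left(\frac{252}{7 \cdot \frac{1}{12}} + \frac{100}{33}\right) = 788 \left(\frac{252}{\frac{7}{12}} + \frac{100}{33}\right) = 788 \left(252 \cdot \frac{12}{7} + \frac{100}{33}\right) = 788 \left(432 + \frac{100}{33}\right) = 788 \cdot \frac{14356}{33} = \frac{11312528}{33}$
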